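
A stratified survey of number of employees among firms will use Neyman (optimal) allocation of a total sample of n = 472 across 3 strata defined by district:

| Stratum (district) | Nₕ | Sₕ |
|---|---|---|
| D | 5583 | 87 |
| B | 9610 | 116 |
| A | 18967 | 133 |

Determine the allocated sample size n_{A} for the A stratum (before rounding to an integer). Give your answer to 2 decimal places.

Neyman allocation: nₕ = n·NₕSₕ / Σⱼ NⱼSⱼ.
Σ NⱼSⱼ = 5583·87 + 9610·116 + 18967·133 = 4.123092 × 10^6.
n_{A} = 472·18967·133 / (4.123092 × 10^6) = 288.78.

288.78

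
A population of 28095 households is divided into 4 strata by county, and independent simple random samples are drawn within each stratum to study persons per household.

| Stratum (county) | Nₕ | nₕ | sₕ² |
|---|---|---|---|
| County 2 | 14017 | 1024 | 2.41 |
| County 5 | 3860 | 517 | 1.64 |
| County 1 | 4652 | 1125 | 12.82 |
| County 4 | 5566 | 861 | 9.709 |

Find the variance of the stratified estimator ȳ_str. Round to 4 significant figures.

Var(ȳ_str) = Σₕ Wₕ²(1 − fₕ)sₕ²/nₕ with Wₕ = Nₕ/N, N = 28095.
County 2: Wₕ = 0.49891440; term = 0.49891440²·(1 − 0.07305415)·2.41/1024 = 5.4302963 × 10^-4.
County 5: Wₕ = 0.13739099; term = 0.13739099²·(1 − 0.13393782)·1.64/517 = 5.1858376 × 10^-5.
County 1: Wₕ = 0.16558106; term = 0.16558106²·(1 − 0.24183147)·12.82/1125 = 2.3687684 × 10^-4.
County 4: Wₕ = 0.19811354; term = 0.19811354²·(1 − 0.15468918)·9.709/861 = 3.7412446 × 10^-4.
Sum = 0.0012058893.

0.001206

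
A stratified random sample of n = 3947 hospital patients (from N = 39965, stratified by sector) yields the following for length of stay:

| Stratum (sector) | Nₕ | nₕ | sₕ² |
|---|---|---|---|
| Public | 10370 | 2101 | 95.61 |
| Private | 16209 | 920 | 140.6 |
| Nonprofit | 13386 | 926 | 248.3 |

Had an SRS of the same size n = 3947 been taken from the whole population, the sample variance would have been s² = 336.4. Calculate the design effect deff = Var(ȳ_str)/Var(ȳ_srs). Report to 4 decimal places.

0.7051

Var(ȳ_str) = Σ Wₕ²(1−fₕ)sₕ²/nₕ with Wₕ = Nₕ/39965:
  Public: (10370/39965)²·(1−2101/10370)·95.61/2101 = 0.0024431458
  Private: (16209/39965)²·(1−920/16209)·140.6/920 = 0.023712272
  Nonprofit: (13386/39965)²·(1−926/13386)·248.3/926 = 0.028001092
  → Var(ȳ_str) = 0.05415651.
Var(ȳ_srs) = (1 − 3947/39965)·336.4/3947 = 0.076811923.
deff = 0.05415651 / 0.076811923 = 0.7051.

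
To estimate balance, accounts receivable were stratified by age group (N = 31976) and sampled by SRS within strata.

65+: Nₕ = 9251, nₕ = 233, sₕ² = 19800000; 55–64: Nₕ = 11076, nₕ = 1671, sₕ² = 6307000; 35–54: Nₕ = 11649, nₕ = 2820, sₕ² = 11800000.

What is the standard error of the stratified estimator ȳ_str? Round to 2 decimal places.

Var(ȳ_str) = Σₕ Wₕ²(1 − fₕ)sₕ²/nₕ with Wₕ = Nₕ/N, N = 31976.
65+: Wₕ = 0.28931073; term = 0.28931073²·(1 − 0.02518647)·19800000/233 = 6933.618.
55–64: Wₕ = 0.34638479; term = 0.34638479²·(1 − 0.15086674)·6307000/1671 = 384.53853.
35–54: Wₕ = 0.36430448; term = 0.36430448²·(1 − 0.24208087)·11800000/2820 = 420.90568.
Sum = 7739.0622.
SE = √(7739.0622) = 87.97.

87.97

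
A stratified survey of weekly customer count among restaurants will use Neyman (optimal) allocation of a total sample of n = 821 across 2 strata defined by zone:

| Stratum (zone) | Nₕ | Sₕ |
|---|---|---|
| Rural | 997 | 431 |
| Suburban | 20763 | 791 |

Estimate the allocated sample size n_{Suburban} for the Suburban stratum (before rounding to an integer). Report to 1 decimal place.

Neyman allocation: nₕ = n·NₕSₕ / Σⱼ NⱼSⱼ.
Σ NⱼSⱼ = 997·431 + 20763·791 = 1.685324 × 10^7.
n_{Suburban} = 821·20763·791 / (1.685324 × 10^7) = 800.1.

800.1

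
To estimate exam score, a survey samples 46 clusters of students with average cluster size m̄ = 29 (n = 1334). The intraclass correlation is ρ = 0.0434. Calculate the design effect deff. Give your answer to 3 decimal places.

2.215

deff = 1 + (29 − 1)·0.0434 = 1 + 1.2152 = 2.2152.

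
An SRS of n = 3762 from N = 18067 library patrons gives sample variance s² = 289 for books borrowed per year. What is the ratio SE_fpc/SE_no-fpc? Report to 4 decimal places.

f = n/N = 3762/18067 = 0.20822494.
SE_no-fpc = √(s²/n) = 0.27716573; SE_fpc = √((1−f)s²/n) = 0.24662689.
Ratio = √(1−f) = 0.88981743.

0.8898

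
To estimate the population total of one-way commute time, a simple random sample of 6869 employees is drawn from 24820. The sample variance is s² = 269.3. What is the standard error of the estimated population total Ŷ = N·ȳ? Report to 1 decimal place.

Var(Ŷ) = N²·Var(ȳ) = N²·(1 − n/N)·s²/n.
f = 6869/24820 = 0.27675262; Var(ȳ) = 0.72324738·269.3/6869 = 0.028355004.
Var(Ŷ) = 24820² · 0.028355004 = 1.7467601 × 10^7.
SE(Ŷ) = √(1.7467601 × 10^7) = 4179.4.

4179.4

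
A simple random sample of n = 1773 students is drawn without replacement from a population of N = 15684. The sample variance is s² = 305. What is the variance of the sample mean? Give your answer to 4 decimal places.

Under SRS without replacement, Var(ȳ) = (1 − f)·s²/n with f = n/N = 1773/15684 = 0.11304514.
Var(ȳ) = (1 − 0.11304514)·305/1773 = 0.88695486·0.17202482 = 0.15257825.

0.1526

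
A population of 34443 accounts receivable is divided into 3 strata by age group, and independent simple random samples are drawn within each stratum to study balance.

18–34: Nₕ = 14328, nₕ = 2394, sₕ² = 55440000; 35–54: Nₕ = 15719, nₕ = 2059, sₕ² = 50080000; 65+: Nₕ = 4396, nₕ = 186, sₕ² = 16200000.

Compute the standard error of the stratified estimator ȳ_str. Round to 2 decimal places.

Var(ȳ_str) = Σₕ Wₕ²(1 − fₕ)sₕ²/nₕ with Wₕ = Nₕ/N, N = 34443.
18–34: Wₕ = 0.41599164; term = 0.41599164²·(1 − 0.16708543)·55440000/2394 = 3337.8648.
35–54: Wₕ = 0.45637720; term = 0.45637720²·(1 − 0.13098798)·50080000/2059 = 4402.3204.
65+: Wₕ = 0.12763116; term = 0.12763116²·(1 − 0.04231119)·16200000/186 = 1358.7511.
Sum = 9098.9363.
SE = √(9098.9363) = 95.39.

95.39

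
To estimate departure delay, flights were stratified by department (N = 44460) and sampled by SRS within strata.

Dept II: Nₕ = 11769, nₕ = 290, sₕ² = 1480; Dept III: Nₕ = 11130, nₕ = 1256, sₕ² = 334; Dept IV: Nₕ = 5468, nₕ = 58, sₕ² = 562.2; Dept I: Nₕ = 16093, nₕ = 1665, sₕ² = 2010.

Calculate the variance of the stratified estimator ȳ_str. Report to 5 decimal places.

0.65044

Var(ȳ_str) = Σₕ Wₕ²(1 − fₕ)sₕ²/nₕ with Wₕ = Nₕ/N, N = 44460.
Dept II: Wₕ = 0.26470985; term = 0.26470985²·(1 − 0.02464101)·1480/290 = 0.34879353.
Dept III: Wₕ = 0.25033738; term = 0.25033738²·(1 − 0.11284816)·334/1256 = 0.014784485.
Dept IV: Wₕ = 0.12298695; term = 0.12298695²·(1 − 0.01060717)·562.2/58 = 0.14506068.
Dept I: Wₕ = 0.36196581; term = 0.36196581²·(1 − 0.10346113)·2010/1665 = 0.14180321.
Sum = 0.65044191.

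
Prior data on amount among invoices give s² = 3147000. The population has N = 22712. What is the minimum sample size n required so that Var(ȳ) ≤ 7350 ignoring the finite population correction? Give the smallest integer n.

429

Without fpc, n₀ = s²/D = 3147000/7350 = 428.1633.
Rounding up, n = 429.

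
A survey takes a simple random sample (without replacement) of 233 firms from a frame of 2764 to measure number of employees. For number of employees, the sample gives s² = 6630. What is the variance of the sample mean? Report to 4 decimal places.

Under SRS without replacement, Var(ȳ) = (1 − f)·s²/n with f = n/N = 233/2764 = 0.08429812.
Var(ȳ) = (1 − 0.08429812)·6630/233 = 0.91570188·28.454936 = 26.056238.

26.0562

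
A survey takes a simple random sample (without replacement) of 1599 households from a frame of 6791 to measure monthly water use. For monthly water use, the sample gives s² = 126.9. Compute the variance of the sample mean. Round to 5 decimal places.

0.06068

Under SRS without replacement, Var(ȳ) = (1 − f)·s²/n with f = n/N = 1599/6791 = 0.23545870.
Var(ȳ) = (1 − 0.23545870)·126.9/1599 = 0.76454130·0.079362101 = 0.060675604.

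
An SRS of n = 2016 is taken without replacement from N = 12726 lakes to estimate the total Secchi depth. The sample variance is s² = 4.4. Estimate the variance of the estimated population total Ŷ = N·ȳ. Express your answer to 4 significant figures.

Var(Ŷ) = N²·Var(ȳ) = N²·(1 − n/N)·s²/n.
f = 2016/12726 = 0.15841584; Var(ȳ) = 0.84158416·4.4/2016 = 0.0018367908.
Var(Ŷ) = 12726² · 0.0018367908 = 297470.25.

297500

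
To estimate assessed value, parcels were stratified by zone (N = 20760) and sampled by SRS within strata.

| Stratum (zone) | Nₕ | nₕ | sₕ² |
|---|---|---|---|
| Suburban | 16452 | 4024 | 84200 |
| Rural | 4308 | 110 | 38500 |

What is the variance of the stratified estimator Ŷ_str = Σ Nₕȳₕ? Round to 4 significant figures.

Var(Ŷ_str) = Σₕ Nₕ²(1 − fₕ)sₕ²/nₕ.
Suburban: 16452²·(1 − 4024/16452)·84200/4024 = 4.2783279 × 10^9.
Rural: 4308²·(1 − 110/4308)·38500/110 = 6.3297444 × 10^9.
Sum = 1.0608072 × 10^10.

1.061 × 10^10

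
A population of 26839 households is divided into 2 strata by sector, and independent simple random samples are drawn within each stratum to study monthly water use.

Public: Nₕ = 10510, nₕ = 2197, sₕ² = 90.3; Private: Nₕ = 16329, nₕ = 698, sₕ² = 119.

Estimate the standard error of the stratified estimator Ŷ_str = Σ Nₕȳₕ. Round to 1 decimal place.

6863.4

Var(Ŷ_str) = Σₕ Nₕ²(1 − fₕ)sₕ²/nₕ.
Public: 10510²·(1 − 2197/10510)·90.3/2197 = 3.591023 × 10^6.
Private: 16329²·(1 − 698/16329)·119/698 = 4.351489 × 10^7.
Sum = 4.7105913 × 10^7.
SE = √(4.7105913 × 10^7) = 6863.4.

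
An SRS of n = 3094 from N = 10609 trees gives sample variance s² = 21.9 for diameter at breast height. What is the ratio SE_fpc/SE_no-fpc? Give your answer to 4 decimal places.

0.8416

f = n/N = 3094/10609 = 0.29163917.
SE_no-fpc = √(s²/n) = 0.084132134; SE_fpc = √((1−f)s²/n) = 0.070809116.
Ratio = √(1−f) = 0.84164174.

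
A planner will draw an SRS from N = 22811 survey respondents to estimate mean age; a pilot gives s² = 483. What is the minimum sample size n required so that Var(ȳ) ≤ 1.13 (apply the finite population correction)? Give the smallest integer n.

Without fpc, n₀ = s²/D = 483/1.13 = 427.4336.
With fpc, (1 − n/N)·s²/n ≤ D requires n ≥ n₀/(1 + n₀/N) = 427.4336/(1 + 427.4336/22811) = 419.5716.
Rounding up, n = 420.

420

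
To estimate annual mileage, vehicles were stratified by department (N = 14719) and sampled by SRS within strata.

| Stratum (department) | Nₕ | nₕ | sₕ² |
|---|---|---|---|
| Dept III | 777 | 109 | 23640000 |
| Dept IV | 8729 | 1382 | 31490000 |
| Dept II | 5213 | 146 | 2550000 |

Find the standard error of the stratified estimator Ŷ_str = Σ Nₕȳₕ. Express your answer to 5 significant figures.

Var(Ŷ_str) = Σₕ Nₕ²(1 − fₕ)sₕ²/nₕ.
Dept III: 777²·(1 − 109/777)·23640000/109 = 1.1256891 × 10^11.
Dept IV: 8729²·(1 − 1382/8729)·31490000/1382 = 1.4612992 × 10^12.
Dept II: 5213²·(1 − 146/5213)·2550000/146 = 4.6134514 × 10^11.
Sum = 2.0352133 × 10^12.
SE = √(2.0352133 × 10^12) = 1.4266 × 10^6.

1.4266 × 10^6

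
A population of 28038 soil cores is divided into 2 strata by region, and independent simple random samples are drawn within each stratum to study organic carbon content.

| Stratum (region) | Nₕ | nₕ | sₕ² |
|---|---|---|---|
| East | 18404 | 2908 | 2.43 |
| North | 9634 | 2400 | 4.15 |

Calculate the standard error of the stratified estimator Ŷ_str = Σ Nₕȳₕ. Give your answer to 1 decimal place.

599.0

Var(Ŷ_str) = Σₕ Nₕ²(1 − fₕ)sₕ²/nₕ.
East: 18404²·(1 − 2908/18404)·2.43/2908 = 238310.79.
North: 9634²·(1 − 2400/9634)·4.15/2400 = 120509.7.
Sum = 358820.49.
SE = √(358820.49) = 599.0.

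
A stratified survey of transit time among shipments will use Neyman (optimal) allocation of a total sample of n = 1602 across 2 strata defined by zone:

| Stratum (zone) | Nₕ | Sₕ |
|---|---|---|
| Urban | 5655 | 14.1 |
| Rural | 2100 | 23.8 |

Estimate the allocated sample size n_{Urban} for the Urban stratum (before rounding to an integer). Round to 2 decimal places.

Neyman allocation: nₕ = n·NₕSₕ / Σⱼ NⱼSⱼ.
Σ NⱼSⱼ = 5655·14.1 + 2100·23.8 = 129715.5.
n_{Urban} = 1602·5655·14.1 / 129715.5 = 984.74.

984.74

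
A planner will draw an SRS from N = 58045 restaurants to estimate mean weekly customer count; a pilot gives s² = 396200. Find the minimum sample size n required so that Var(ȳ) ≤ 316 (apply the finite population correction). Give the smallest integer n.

1228

Without fpc, n₀ = s²/D = 396200/316 = 1253.7975.
With fpc, (1 − n/N)·s²/n ≤ D requires n ≥ n₀/(1 + n₀/N) = 1253.7975/(1 + 1253.7975/58045) = 1227.2875.
Rounding up, n = 1228.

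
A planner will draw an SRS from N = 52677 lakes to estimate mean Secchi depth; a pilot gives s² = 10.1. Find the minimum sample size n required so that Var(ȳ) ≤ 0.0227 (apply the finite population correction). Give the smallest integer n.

442

Without fpc, n₀ = s²/D = 10.1/0.0227 = 444.9339.
With fpc, (1 − n/N)·s²/n ≤ D requires n ≥ n₀/(1 + n₀/N) = 444.9339/(1 + 444.9339/52677) = 441.2073.
Rounding up, n = 442.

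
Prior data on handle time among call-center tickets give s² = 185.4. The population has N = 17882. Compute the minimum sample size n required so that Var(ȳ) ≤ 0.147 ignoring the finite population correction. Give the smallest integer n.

Without fpc, n₀ = s²/D = 185.4/0.147 = 1261.2245.
Rounding up, n = 1262.

1262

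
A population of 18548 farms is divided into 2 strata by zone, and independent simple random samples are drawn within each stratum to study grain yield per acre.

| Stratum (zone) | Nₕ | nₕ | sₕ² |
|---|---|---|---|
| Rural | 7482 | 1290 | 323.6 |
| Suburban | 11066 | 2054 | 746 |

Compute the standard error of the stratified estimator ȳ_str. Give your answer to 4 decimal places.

Var(ȳ_str) = Σₕ Wₕ²(1 − fₕ)sₕ²/nₕ with Wₕ = Nₕ/N, N = 18548.
Rural: Wₕ = 0.40338581; term = 0.40338581²·(1 − 0.17241379)·323.6/1290 = 0.033781061.
Suburban: Wₕ = 0.59661419; term = 0.59661419²·(1 − 0.18561359)·746/2054 = 0.10528247.
Sum = 0.13906353.
SE = √(0.13906353) = 0.3729.

0.3729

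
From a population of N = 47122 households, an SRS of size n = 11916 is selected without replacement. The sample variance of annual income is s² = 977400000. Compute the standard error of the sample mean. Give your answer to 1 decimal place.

Under SRS without replacement, Var(ȳ) = (1 − f)·s²/n with f = n/N = 11916/47122 = 0.25287551.
Var(ȳ) = (1 − 0.25287551)·977400000/11916 = 0.74712449·82024.169 = 61282.265.
SE(ȳ) = √(61282.265) = 247.6.

247.6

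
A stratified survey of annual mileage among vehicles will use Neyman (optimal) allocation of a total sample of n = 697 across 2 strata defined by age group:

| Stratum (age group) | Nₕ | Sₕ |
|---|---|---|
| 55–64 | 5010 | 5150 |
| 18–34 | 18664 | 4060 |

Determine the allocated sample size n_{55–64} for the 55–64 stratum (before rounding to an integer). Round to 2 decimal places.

177.04

Neyman allocation: nₕ = n·NₕSₕ / Σⱼ NⱼSⱼ.
Σ NⱼSⱼ = 5010·5150 + 18664·4060 = 1.0157734 × 10^8.
n_{55–64} = 697·5010·5150 / (1.0157734 × 10^8) = 177.04.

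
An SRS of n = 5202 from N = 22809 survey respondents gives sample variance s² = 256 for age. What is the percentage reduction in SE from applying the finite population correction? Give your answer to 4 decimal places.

12.1403

f = n/N = 5202/22809 = 0.22806787.
SE_no-fpc = √(s²/n) = 0.22183742; SE_fpc = √((1−f)s²/n) = 0.19490562.
Ratio = √(1−f) = 0.87859668. Reduction = 100·(1 − 0.87859668) = 12.1403%.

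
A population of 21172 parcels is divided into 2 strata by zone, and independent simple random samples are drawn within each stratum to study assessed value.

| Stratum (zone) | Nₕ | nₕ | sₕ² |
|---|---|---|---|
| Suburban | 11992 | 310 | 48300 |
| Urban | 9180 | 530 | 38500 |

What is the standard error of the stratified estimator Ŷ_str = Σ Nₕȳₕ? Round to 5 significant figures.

166120

Var(Ŷ_str) = Σₕ Nₕ²(1 − fₕ)sₕ²/nₕ.
Suburban: 11992²·(1 − 310/11992)·48300/310 = 2.1827011 × 10^10.
Urban: 9180²·(1 − 530/9180)·38500/530 = 5.7682443 × 10^9.
Sum = 2.7595255 × 10^10.
SE = √(2.7595255 × 10^10) = 166120.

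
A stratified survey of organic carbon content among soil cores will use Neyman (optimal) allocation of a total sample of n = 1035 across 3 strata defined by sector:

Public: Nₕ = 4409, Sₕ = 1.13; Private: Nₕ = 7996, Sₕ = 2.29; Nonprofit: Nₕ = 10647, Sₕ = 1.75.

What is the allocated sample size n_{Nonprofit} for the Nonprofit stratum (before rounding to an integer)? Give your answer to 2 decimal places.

459.97

Neyman allocation: nₕ = n·NₕSₕ / Σⱼ NⱼSⱼ.
Σ NⱼSⱼ = 4409·1.13 + 7996·2.29 + 10647·1.75 = 41925.26.
n_{Nonprofit} = 1035·10647·1.75 / 41925.26 = 459.97.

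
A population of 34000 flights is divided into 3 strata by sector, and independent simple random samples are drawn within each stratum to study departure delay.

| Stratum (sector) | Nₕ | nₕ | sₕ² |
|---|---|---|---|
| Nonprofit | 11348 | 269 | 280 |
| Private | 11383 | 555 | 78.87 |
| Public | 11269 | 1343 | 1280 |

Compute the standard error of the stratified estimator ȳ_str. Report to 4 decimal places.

0.4697

Var(ȳ_str) = Σₕ Wₕ²(1 − fₕ)sₕ²/nₕ with Wₕ = Nₕ/N, N = 34000.
Nonprofit: Wₕ = 0.33376471; term = 0.33376471²·(1 − 0.02370462)·280/269 = 0.11320557.
Private: Wₕ = 0.33479412; term = 0.33479412²·(1 − 0.04875692)·78.87/555 = 0.015151862.
Public: Wₕ = 0.33144118; term = 0.33144118²·(1 − 0.11917650)·1280/1343 = 0.092222263.
Sum = 0.2205797.
SE = √(0.2205797) = 0.4697.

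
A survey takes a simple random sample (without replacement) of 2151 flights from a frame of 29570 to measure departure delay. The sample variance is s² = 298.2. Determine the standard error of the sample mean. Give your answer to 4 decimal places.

0.3585

Under SRS without replacement, Var(ȳ) = (1 − f)·s²/n with f = n/N = 2151/29570 = 0.07274264.
Var(ȳ) = (1 − 0.07274264)·298.2/2151 = 0.92725736·0.13863319 = 0.12854865.
SE(ȳ) = √(0.12854865) = 0.3585.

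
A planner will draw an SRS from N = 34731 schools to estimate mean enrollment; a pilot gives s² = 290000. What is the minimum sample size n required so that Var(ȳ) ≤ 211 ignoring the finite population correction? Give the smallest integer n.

1375

Without fpc, n₀ = s²/D = 290000/211 = 1374.4076.
Rounding up, n = 1375.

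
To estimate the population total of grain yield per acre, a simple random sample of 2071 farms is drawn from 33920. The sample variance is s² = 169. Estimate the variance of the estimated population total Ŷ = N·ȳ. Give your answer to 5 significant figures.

Var(Ŷ) = N²·Var(ȳ) = N²·(1 − n/N)·s²/n.
f = 2071/33920 = 0.06105542; Var(ȳ) = 0.93894458·169/2071 = 0.076620779.
Var(Ŷ) = 33920² · 0.076620779 = 8.8157294 × 10^7.

8.8157 × 10^7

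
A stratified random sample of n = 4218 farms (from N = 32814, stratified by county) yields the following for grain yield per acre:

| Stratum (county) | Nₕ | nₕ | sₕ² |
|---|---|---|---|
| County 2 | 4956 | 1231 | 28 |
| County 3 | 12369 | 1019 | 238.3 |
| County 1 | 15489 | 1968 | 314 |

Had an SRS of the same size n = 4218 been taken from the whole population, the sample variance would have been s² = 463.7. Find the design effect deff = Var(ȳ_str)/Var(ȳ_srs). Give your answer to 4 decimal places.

0.6463

Var(ȳ_str) = Σ Wₕ²(1−fₕ)sₕ²/nₕ with Wₕ = Nₕ/32814:
  County 2: (4956/32814)²·(1−1231/4956)·28/1231 = 3.8997719 × 10^-4
  County 3: (12369/32814)²·(1−1019/12369)·238.3/1019 = 0.030490319
  County 1: (15489/32814)²·(1−1968/15489)·314/1968 = 0.031032617
  → Var(ȳ_str) = 0.061912913.
Var(ȳ_srs) = (1 − 4218/32814)·463.7/4218 = 0.095802454.
deff = 0.061912913 / 0.095802454 = 0.6463.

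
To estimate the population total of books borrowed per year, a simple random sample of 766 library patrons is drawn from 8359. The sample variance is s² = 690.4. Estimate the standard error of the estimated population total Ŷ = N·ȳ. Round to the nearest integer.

7563

Var(Ŷ) = N²·Var(ȳ) = N²·(1 − n/N)·s²/n.
f = 766/8359 = 0.09163776; Var(ȳ) = 0.90836224·690.4/766 = 0.81871187.
Var(Ŷ) = 8359² · 0.81871187 = 5.7205757 × 10^7.
SE(Ŷ) = √(5.7205757 × 10^7) = 7563.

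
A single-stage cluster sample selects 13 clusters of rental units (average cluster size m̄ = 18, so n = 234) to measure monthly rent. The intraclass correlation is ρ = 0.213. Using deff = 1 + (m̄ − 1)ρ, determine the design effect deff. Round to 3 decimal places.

deff = 1 + (18 − 1)·0.213 = 1 + 3.621 = 4.621.

4.621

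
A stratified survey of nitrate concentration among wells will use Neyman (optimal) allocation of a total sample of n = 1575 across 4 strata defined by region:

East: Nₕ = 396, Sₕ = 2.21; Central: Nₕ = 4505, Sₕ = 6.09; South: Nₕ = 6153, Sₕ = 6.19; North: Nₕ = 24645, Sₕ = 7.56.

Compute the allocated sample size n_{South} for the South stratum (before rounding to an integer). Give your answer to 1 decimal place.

Neyman allocation: nₕ = n·NₕSₕ / Σⱼ NⱼSⱼ.
Σ NⱼSⱼ = 396·2.21 + 4505·6.09 + 6153·6.19 + 24645·7.56 = 252713.88.
n_{South} = 1575·6153·6.19 / 252713.88 = 237.4.

237.4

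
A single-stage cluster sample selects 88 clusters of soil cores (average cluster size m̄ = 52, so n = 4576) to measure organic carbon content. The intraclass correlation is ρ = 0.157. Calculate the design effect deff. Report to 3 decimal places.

deff = 1 + (52 − 1)·0.157 = 1 + 8.007 = 9.007.

9.007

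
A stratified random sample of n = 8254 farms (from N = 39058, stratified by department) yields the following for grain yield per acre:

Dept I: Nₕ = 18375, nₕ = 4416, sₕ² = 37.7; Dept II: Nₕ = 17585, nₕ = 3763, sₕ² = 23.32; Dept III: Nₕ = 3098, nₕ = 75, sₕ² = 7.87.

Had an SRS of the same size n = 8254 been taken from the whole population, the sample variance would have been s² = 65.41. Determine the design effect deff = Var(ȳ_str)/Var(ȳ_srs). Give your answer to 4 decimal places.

Var(ȳ_str) = Σ Wₕ²(1−fₕ)sₕ²/nₕ with Wₕ = Nₕ/39058:
  Dept I: (18375/39058)²·(1−4416/18375)·37.7/4416 = 0.0014354033
  Dept II: (17585/39058)²·(1−3763/17585)·23.32/3763 = 9.8738741 × 10^-4
  Dept III: (3098/39058)²·(1−75/3098)·7.87/75 = 6.4418859 × 10^-4
  → Var(ȳ_str) = 0.0030669793.
Var(ȳ_srs) = (1 − 8254/39058)·65.41/8254 = 0.0062499537.
deff = 0.0030669793 / 0.0062499537 = 0.4907.

0.4907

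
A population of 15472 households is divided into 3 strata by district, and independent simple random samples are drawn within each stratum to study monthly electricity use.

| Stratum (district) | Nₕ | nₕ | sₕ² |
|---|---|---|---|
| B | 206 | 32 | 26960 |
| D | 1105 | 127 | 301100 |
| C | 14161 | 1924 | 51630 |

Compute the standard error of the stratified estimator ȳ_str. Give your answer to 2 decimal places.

Var(ȳ_str) = Σₕ Wₕ²(1 − fₕ)sₕ²/nₕ with Wₕ = Nₕ/N, N = 15472.
B: Wₕ = 0.01331437; term = 0.01331437²·(1 − 0.15533981)·26960/32 = 0.1261518.
D: Wₕ = 0.07141934; term = 0.07141934²·(1 − 0.11493213)·301100/127 = 10.70324.
C: Wₕ = 0.91526629; term = 0.91526629²·(1 − 0.13586611)·51630/1924 = 19.425537.
Sum = 30.254929.
SE = √(30.254929) = 5.50.

5.50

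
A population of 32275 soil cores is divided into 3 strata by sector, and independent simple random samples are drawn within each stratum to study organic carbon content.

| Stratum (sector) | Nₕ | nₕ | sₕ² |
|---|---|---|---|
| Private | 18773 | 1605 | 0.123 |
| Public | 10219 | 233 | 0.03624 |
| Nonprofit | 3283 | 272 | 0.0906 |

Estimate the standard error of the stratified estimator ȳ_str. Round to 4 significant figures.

0.006489

Var(ȳ_str) = Σₕ Wₕ²(1 − fₕ)sₕ²/nₕ with Wₕ = Nₕ/N, N = 32275.
Private: Wₕ = 0.58165763; term = 0.58165763²·(1 − 0.08549513)·0.123/1605 = 2.3711059 × 10^-5.
Public: Wₕ = 0.31662277; term = 0.31662277²·(1 − 0.02280067)·0.03624/233 = 1.5237009 × 10^-5.
Nonprofit: Wₕ = 0.10171960; term = 0.10171960²·(1 − 0.08285105)·0.0906/272 = 3.1608831 × 10^-6.
Sum = 4.2108951 × 10^-5.
SE = √(4.2108951 × 10^-5) = 0.006489.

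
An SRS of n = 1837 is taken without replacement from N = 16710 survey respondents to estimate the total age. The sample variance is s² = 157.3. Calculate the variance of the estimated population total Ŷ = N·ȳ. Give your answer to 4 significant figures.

2.128 × 10^7

Var(Ŷ) = N²·Var(ȳ) = N²·(1 − n/N)·s²/n.
f = 1837/16710 = 0.10993417; Var(ȳ) = 0.89006583·157.3/1837 = 0.076215218.
Var(Ŷ) = 16710² · 0.076215218 = 2.1281126 × 10^7.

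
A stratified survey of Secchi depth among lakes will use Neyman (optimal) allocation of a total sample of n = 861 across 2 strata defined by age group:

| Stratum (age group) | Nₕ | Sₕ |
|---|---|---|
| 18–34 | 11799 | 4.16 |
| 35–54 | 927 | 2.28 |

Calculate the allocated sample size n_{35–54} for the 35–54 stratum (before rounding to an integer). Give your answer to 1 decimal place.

Neyman allocation: nₕ = n·NₕSₕ / Σⱼ NⱼSⱼ.
Σ NⱼSⱼ = 11799·4.16 + 927·2.28 = 51197.4.
n_{35–54} = 861·927·2.28 / 51197.4 = 35.5.

35.5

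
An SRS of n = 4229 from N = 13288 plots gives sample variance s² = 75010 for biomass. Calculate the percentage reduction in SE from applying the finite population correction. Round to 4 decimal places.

f = n/N = 4229/13288 = 0.31825707.
SE_no-fpc = √(s²/n) = 4.2115382; SE_fpc = √((1−f)s²/n) = 3.4773713.
Ratio = √(1−f) = 0.82567725. Reduction = 100·(1 − 0.82567725) = 17.4323%.

17.4323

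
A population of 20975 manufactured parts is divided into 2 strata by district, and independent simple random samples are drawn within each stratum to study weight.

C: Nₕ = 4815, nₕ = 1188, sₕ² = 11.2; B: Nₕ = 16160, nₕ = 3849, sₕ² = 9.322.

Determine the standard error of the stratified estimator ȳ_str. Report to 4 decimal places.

Var(ȳ_str) = Σₕ Wₕ²(1 − fₕ)sₕ²/nₕ with Wₕ = Nₕ/N, N = 20975.
C: Wₕ = 0.22955900; term = 0.22955900²·(1 − 0.24672897)·11.2/1188 = 3.7423249 × 10^-4.
B: Wₕ = 0.77044100; term = 0.77044100²·(1 − 0.23818069)·9.322/3849 = 0.0010951962.
Sum = 0.0014694287.
SE = √(0.0014694287) = 0.0383.

0.0383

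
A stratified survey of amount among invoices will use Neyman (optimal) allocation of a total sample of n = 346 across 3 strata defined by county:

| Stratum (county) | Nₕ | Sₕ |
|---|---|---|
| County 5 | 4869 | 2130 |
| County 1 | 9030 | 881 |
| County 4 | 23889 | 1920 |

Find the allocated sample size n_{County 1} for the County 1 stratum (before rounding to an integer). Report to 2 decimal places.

42.88

Neyman allocation: nₕ = n·NₕSₕ / Σⱼ NⱼSⱼ.
Σ NⱼSⱼ = 4869·2130 + 9030·881 + 23889·1920 = 6.419328 × 10^7.
n_{County 1} = 346·9030·881 / (6.419328 × 10^7) = 42.88.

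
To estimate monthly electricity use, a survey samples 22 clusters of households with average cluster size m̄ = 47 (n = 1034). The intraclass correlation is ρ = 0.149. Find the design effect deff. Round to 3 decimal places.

7.854

deff = 1 + (47 − 1)·0.149 = 1 + 6.854 = 7.854.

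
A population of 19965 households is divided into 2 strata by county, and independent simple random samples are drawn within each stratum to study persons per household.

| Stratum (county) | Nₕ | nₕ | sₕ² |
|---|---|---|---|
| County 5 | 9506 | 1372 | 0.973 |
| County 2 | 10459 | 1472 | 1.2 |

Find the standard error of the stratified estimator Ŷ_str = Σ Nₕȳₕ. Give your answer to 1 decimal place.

362.6

Var(Ŷ_str) = Σₕ Nₕ²(1 − fₕ)sₕ²/nₕ.
County 5: 9506²·(1 − 1372/9506)·0.973/1372 = 54835.361.
County 2: 10459²·(1 − 1472/10459)·1.2/1472 = 76626.386.
Sum = 131461.75.
SE = √(131461.75) = 362.6.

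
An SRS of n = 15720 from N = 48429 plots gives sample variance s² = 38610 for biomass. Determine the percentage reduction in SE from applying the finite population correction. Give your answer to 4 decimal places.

f = n/N = 15720/48429 = 0.32459890.
SE_no-fpc = √(s²/n) = 1.5671971; SE_fpc = √((1−f)s²/n) = 1.2879663.
Ratio = √(1−f) = 0.82182790. Reduction = 100·(1 − 0.82182790) = 17.8172%.

17.8172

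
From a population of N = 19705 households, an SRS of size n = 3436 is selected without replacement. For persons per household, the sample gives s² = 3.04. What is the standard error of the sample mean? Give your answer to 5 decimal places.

Under SRS without replacement, Var(ȳ) = (1 − f)·s²/n with f = n/N = 3436/19705 = 0.17437199.
Var(ȳ) = (1 − 0.17437199)·3.04/3436 = 0.82562801·8.8474971 × 10^-4 = 7.3047414 × 10^-4.
SE(ȳ) = √(7.3047414 × 10^-4) = 0.02703.

0.02703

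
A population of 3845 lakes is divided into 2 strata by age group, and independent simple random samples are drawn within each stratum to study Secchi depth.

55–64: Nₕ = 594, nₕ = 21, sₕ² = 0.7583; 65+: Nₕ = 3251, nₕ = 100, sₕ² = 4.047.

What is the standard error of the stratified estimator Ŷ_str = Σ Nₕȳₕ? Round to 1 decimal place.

653.3

Var(Ŷ_str) = Σₕ Nₕ²(1 − fₕ)sₕ²/nₕ.
55–64: 594²·(1 − 21/594)·0.7583/21 = 12290.31.
65+: 3251²·(1 − 100/3251)·4.047/100 = 414570.67.
Sum = 426860.98.
SE = √(426860.98) = 653.3.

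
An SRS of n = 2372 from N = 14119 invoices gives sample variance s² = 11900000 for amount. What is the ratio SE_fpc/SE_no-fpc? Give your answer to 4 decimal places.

0.9121

f = n/N = 2372/14119 = 0.16800057.
SE_no-fpc = √(s²/n) = 70.82982; SE_fpc = √((1−f)s²/n) = 64.606714.
Ratio = √(1−f) = 0.91214003.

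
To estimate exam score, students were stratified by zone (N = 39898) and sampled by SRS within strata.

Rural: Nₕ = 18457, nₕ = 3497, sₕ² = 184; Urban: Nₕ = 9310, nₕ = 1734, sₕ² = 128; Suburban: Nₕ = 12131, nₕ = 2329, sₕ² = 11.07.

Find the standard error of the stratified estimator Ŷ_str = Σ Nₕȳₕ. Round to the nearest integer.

Var(Ŷ_str) = Σₕ Nₕ²(1 − fₕ)sₕ²/nₕ.
Rural: 18457²·(1 − 3497/18457)·184/3497 = 1.4528303 × 10^7.
Urban: 9310²·(1 − 1734/9310)·128/1734 = 5.2065558 × 10^6.
Suburban: 12131²·(1 − 2329/12131)·11.07/2329 = 565183.45.
Sum = 2.0300042 × 10^7.
SE = √(2.0300042 × 10^7) = 4506.

4506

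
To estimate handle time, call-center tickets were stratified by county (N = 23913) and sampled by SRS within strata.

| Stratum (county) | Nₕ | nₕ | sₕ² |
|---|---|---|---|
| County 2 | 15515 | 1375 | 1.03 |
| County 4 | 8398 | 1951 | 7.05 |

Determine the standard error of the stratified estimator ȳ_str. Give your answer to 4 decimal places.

Var(ȳ_str) = Σₕ Wₕ²(1 − fₕ)sₕ²/nₕ with Wₕ = Nₕ/N, N = 23913.
County 2: Wₕ = 0.64881027; term = 0.64881027²·(1 − 0.08862391)·1.03/1375 = 2.8738731 × 10^-4.
County 4: Wₕ = 0.35118973; term = 0.35118973²·(1 − 0.23231722)·7.05/1951 = 3.4213481 × 10^-4.
Sum = 6.2952212 × 10^-4.
SE = √(6.2952212 × 10^-4) = 0.0251.

0.0251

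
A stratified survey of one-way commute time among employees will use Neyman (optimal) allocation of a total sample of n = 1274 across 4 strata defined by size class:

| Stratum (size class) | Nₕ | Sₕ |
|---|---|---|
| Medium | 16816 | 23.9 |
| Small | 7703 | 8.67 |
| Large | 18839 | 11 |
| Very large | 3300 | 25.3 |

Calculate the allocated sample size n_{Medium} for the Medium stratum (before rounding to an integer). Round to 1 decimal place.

Neyman allocation: nₕ = n·NₕSₕ / Σⱼ NⱼSⱼ.
Σ NⱼSⱼ = 16816·23.9 + 7703·8.67 + 18839·11 + 3300·25.3 = 759406.41.
n_{Medium} = 1274·16816·23.9 / 759406.41 = 674.2.

674.2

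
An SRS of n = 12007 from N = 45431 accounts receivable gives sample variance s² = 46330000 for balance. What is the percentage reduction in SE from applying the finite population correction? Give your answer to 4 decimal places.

14.2265

f = n/N = 12007/45431 = 0.26429090.
SE_no-fpc = √(s²/n) = 62.117489; SE_fpc = √((1−f)s²/n) = 53.280336.
Ratio = √(1−f) = 0.85773486. Reduction = 100·(1 − 0.85773486) = 14.2265%.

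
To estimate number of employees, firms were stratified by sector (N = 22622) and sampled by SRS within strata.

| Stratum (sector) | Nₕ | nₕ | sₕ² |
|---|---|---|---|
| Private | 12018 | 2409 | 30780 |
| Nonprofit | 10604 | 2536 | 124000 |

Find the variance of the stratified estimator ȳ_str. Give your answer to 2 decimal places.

11.06

Var(ȳ_str) = Σₕ Wₕ²(1 − fₕ)sₕ²/nₕ with Wₕ = Nₕ/N, N = 22622.
Private: Wₕ = 0.53125276; term = 0.53125276²·(1 − 0.20044933)·30780/2409 = 2.8832361.
Nonprofit: Wₕ = 0.46874724; term = 0.46874724²·(1 − 0.23915504)·124000/2536 = 8.1742148.
Sum = 11.057451.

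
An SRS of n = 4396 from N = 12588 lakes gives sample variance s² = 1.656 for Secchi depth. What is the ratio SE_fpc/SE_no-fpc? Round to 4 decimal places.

f = n/N = 4396/12588 = 0.34922148.
SE_no-fpc = √(s²/n) = 0.019408918; SE_fpc = √((1−f)s²/n) = 0.015657338.
Ratio = √(1−f) = 0.80670845.

0.8067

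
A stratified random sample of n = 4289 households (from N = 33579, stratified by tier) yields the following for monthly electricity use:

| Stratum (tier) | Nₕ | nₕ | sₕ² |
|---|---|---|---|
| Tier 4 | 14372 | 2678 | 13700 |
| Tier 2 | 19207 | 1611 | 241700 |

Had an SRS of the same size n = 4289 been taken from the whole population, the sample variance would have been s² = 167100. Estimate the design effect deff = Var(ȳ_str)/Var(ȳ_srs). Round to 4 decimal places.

Var(ȳ_str) = Σ Wₕ²(1−fₕ)sₕ²/nₕ with Wₕ = Nₕ/33579:
  Tier 4: (14372/33579)²·(1−2678/14372)·13700/2678 = 0.76252621
  Tier 2: (19207/33579)²·(1−1611/19207)·241700/1611 = 44.969606
  → Var(ȳ_str) = 45.732132.
Var(ȳ_srs) = (1 − 4289/33579)·167100/4289 = 33.983806.
deff = 45.732132 / 33.983806 = 1.3457.

1.3457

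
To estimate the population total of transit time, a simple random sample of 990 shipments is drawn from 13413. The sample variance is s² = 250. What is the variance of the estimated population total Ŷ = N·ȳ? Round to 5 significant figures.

Var(Ŷ) = N²·Var(ȳ) = N²·(1 − n/N)·s²/n.
f = 990/13413 = 0.07380899; Var(ȳ) = 0.92619101·250/990 = 0.23388662.
Var(Ŷ) = 13413² · 0.23388662 = 4.2078207 × 10^7.

4.2078 × 10^7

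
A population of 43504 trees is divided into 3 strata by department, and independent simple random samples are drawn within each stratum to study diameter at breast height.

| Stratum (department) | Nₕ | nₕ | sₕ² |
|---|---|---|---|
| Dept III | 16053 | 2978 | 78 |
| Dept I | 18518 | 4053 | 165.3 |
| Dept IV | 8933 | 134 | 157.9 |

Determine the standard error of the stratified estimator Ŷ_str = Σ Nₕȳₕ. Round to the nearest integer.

10442

Var(Ŷ_str) = Σₕ Nₕ²(1 − fₕ)sₕ²/nₕ.
Dept III: 16053²·(1 − 2978/16053)·78/2978 = 5.4975326 × 10^6.
Dept I: 18518²·(1 − 4053/18518)·165.3/4053 = 1.0924681 × 10^7.
Dept IV: 8933²·(1 − 134/8933)·157.9/134 = 9.2620684 × 10^7.
Sum = 1.090429 × 10^8.
SE = √(1.090429 × 10^8) = 10442.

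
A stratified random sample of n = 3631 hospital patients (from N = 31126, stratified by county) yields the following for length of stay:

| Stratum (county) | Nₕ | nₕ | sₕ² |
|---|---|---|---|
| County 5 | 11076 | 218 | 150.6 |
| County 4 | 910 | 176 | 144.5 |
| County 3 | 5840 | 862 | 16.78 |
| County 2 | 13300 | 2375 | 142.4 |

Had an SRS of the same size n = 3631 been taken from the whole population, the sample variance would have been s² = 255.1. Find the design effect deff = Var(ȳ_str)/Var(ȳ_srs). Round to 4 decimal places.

1.5452

Var(ȳ_str) = Σ Wₕ²(1−fₕ)sₕ²/nₕ with Wₕ = Nₕ/31126:
  County 5: (11076/31126)²·(1−218/11076)·150.6/218 = 0.085754049
  County 4: (910/31126)²·(1−176/910)·144.5/176 = 5.6603854 × 10^-4
  County 3: (5840/31126)²·(1−862/5840)·16.78/862 = 5.8412501 × 10^-4
  County 2: (13300/31126)²·(1−2375/13300)·142.4/2375 = 0.0089923424
  → Var(ȳ_str) = 0.095896555.
Var(ȳ_srs) = (1 − 3631/31126)·255.1/3631 = 0.062060407.
deff = 0.095896555 / 0.062060407 = 1.5452.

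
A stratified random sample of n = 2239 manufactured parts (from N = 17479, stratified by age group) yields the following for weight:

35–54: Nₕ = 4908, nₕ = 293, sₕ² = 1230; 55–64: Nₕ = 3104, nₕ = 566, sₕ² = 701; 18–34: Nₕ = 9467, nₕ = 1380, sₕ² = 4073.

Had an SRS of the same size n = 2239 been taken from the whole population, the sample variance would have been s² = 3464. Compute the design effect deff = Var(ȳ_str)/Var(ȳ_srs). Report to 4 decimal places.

0.8027

Var(ȳ_str) = Σ Wₕ²(1−fₕ)sₕ²/nₕ with Wₕ = Nₕ/17479:
  35–54: (4908/17479)²·(1−293/4908)·1230/293 = 0.31122938
  55–64: (3104/17479)²·(1−566/3104)·701/566 = 0.031936091
  18–34: (9467/17479)²·(1−1380/9467)·4073/1380 = 0.73960865
  → Var(ȳ_str) = 1.0827741.
Var(ȳ_srs) = (1 − 2239/17479)·3464/2239 = 1.3489386.
deff = 1.0827741 / 1.3489386 = 0.8027.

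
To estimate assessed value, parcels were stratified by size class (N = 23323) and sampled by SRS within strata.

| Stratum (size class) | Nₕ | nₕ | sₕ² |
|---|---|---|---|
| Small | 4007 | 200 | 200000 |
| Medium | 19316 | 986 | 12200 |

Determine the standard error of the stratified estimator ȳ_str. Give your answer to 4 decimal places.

6.0081

Var(ȳ_str) = Σₕ Wₕ²(1 − fₕ)sₕ²/nₕ with Wₕ = Nₕ/N, N = 23323.
Small: Wₕ = 0.17180466; term = 0.17180466²·(1 − 0.04991265)·200000/200 = 28.043576.
Medium: Wₕ = 0.82819534; term = 0.82819534²·(1 − 0.05104577)·12200/986 = 8.0536686.
Sum = 36.097245.
SE = √(36.097245) = 6.0081.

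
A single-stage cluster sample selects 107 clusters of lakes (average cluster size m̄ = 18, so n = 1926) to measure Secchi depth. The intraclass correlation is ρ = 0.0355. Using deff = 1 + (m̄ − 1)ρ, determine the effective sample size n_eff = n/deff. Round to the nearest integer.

1201

deff = 1 + (18 − 1)·0.0355 = 1 + 0.6035 = 1.6035.
n_eff = 1926 / 1.6035 = 1201.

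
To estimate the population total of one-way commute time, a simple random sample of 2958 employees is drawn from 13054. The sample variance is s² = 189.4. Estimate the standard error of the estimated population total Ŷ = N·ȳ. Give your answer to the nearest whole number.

2905

Var(Ŷ) = N²·Var(ȳ) = N²·(1 − n/N)·s²/n.
f = 2958/13054 = 0.22659721; Var(ȳ) = 0.77340279·189.4/2958 = 0.049520787.
Var(Ŷ) = 13054² · 0.049520787 = 8.4386846 × 10^6.
SE(Ŷ) = √(8.4386846 × 10^6) = 2905.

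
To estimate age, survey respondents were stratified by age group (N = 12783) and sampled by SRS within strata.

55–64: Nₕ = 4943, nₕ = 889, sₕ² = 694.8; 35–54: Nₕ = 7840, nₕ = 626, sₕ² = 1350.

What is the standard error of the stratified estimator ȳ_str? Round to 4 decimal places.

Var(ȳ_str) = Σₕ Wₕ²(1 − fₕ)sₕ²/nₕ with Wₕ = Nₕ/N, N = 12783.
55–64: Wₕ = 0.38668544; term = 0.38668544²·(1 − 0.17985029)·694.8/889 = 0.095844418.
35–54: Wₕ = 0.61331456; term = 0.61331456²·(1 − 0.07984694)·1350/626 = 0.7464248.
Sum = 0.84226922.
SE = √(0.84226922) = 0.9178.

0.9178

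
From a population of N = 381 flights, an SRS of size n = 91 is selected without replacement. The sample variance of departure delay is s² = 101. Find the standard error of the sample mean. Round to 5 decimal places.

0.91913

Under SRS without replacement, Var(ȳ) = (1 − f)·s²/n with f = n/N = 91/381 = 0.23884514.
Var(ȳ) = (1 − 0.23884514)·101/91 = 0.76115486·1.1098901 = 0.84479825.
SE(ȳ) = √(0.84479825) = 0.91913.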